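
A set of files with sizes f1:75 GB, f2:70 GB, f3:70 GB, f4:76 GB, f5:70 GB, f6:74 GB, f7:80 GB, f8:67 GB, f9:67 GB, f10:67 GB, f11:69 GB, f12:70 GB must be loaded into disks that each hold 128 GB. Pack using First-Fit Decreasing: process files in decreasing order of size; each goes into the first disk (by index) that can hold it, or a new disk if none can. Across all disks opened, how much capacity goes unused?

681

Sorted descending: 80, 76, 75, 74, 70, 70, 70, 70, 69, 67, 67, 67.
Put 80 GB in disk 1; 48 GB remain.
Put 76 GB in disk 2; 52 GB remain.
Put 75 GB in disk 3; 53 GB remain.
Put 74 GB in disk 4; 54 GB remain.
Put 70 GB in disk 5; 58 GB remain.
Put 70 GB in disk 6; 58 GB remain.
Put 70 GB in disk 7; 58 GB remain.
Put 70 GB in disk 8; 58 GB remain.
Put 69 GB in disk 9; 59 GB remain.
Put 67 GB in disk 10; 61 GB remain.
Put 67 GB in disk 11; 61 GB remain.
Put 67 GB in disk 12; 61 GB remain.
12 disks × 128 GB = 1536 GB; used 855 GB; unused 681 GB.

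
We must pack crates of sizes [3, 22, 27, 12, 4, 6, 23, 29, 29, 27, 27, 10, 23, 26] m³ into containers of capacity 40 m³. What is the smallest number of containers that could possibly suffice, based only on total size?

Total size = 3 + 22 + 27 + 12 + 4 + 6 + 23 + 29 + 29 + 27 + 27 + 10 + 23 + 26 = 268 m³.
⌈268 / 40⌉ = 7.

7 containers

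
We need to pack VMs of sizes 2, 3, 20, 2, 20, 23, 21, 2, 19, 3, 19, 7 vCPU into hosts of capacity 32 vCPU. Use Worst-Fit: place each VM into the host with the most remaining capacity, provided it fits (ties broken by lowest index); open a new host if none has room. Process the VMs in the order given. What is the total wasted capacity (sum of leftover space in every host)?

2 vCPU → host 1 (remaining 30 vCPU)
3 vCPU → host 1 (remaining 27 vCPU)
20 vCPU → host 1 (remaining 7 vCPU)
2 vCPU → host 1 (remaining 5 vCPU)
20 vCPU → host 2 (remaining 12 vCPU)
23 vCPU → host 3 (remaining 9 vCPU)
21 vCPU → host 4 (remaining 11 vCPU)
2 vCPU → host 2 (remaining 10 vCPU)
19 vCPU → host 5 (remaining 13 vCPU)
3 vCPU → host 5 (remaining 10 vCPU)
19 vCPU → host 6 (remaining 13 vCPU)
7 vCPU → host 6 (remaining 6 vCPU)
6 hosts × 32 vCPU = 192 vCPU; used 141 vCPU; unused 51 vCPU.

51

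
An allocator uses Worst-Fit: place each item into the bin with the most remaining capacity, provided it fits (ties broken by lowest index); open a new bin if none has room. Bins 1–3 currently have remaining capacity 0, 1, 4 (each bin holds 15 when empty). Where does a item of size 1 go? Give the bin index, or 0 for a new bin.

Bins with room: bin 2 (1), bin 3 (4).
Most room is bin 3 with 4 free.

3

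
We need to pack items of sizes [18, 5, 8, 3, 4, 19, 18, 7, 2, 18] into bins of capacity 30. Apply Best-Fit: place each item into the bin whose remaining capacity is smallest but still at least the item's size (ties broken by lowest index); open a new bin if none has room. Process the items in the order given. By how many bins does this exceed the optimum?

Best-Fit: [18,5,3,4] [8,19,2] [18,7] [18] → 4 bins.
Total size 102; any packing needs at least ⌈102/30⌉ = 4 bins.
So 4 is already optimal.

0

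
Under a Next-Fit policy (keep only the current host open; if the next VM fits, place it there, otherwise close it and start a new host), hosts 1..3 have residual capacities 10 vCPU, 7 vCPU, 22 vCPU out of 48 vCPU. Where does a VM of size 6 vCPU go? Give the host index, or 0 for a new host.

Next-Fit only looks at host 3, which has 22 vCPU free.
6 vCPU fits there.

3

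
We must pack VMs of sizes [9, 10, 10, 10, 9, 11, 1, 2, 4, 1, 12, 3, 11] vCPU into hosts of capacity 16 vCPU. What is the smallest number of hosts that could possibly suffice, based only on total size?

6

Total size = 9 + 10 + 10 + 10 + 9 + 11 + 1 + 2 + 4 + 1 + 12 + 3 + 11 = 93 vCPU.
⌈93 / 16⌉ = 6.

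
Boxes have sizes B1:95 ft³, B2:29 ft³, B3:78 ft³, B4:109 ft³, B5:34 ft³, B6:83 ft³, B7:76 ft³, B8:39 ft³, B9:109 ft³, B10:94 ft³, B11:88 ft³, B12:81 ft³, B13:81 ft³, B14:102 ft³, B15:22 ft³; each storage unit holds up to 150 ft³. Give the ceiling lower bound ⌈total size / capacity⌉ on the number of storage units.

Total size = 95 + 29 + 78 + 109 + 34 + 83 + 76 + 39 + 109 + 94 + 88 + 81 + 81 + 102 + 22 = 1120 ft³.
⌈1120 / 150⌉ = 8.

8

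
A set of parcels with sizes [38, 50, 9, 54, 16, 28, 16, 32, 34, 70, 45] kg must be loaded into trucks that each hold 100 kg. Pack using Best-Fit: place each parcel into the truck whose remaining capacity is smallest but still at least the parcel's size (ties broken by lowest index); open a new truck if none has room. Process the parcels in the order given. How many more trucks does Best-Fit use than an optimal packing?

1

Best-Fit: [38,50,9] [54,16,28] [16,32,34] [70] [45] → 5 trucks.
Total size 392 kg; any packing needs at least ⌈392/100⌉ = 4 trucks.
An optimal packing achieves that bound: [70,28] [54,45] [50,38,9] [34,32,16,16] → 4 trucks.
Excess: 5 − 4 = 1.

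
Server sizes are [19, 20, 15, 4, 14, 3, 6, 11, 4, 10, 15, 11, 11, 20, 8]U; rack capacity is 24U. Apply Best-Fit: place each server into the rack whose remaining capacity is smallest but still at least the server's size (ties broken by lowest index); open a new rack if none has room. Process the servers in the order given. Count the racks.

8

19U → rack 1 (remaining 5U)
20U → rack 2 (remaining 4U)
15U → rack 3 (remaining 9U)
4U → rack 2 (remaining 0U)
14U → rack 4 (remaining 10U)
3U → rack 1 (remaining 2U)
6U → rack 3 (remaining 3U)
11U → rack 5 (remaining 13U)
4U → rack 4 (remaining 6U)
10U → rack 5 (remaining 3U)
15U → rack 6 (remaining 9U)
11U → rack 7 (remaining 13U)
11U → rack 7 (remaining 2U)
20U → rack 8 (remaining 4U)
8U → rack 6 (remaining 1U)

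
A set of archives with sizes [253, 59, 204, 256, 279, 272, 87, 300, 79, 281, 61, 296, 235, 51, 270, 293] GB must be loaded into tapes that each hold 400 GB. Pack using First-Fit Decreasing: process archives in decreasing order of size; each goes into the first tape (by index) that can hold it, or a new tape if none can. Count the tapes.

11 tapes

Sorted descending: 300, 296, 293, 281, 279, 272, 270, 256, 253, 235, 204, 87, 79, 61, 59, 51.
tape 1: place 300 GB, 100 GB left
tape 2: place 296 GB, 104 GB left
tape 3: place 293 GB, 107 GB left
tape 4: place 281 GB, 119 GB left
tape 5: place 279 GB, 121 GB left
tape 6: place 272 GB, 128 GB left
tape 7: place 270 GB, 130 GB left
tape 8: place 256 GB, 144 GB left
tape 9: place 253 GB, 147 GB left
tape 10: place 235 GB, 165 GB left
tape 11: place 204 GB, 196 GB left
tape 1: place 87 GB, 13 GB left
tape 2: place 79 GB, 25 GB left
tape 3: place 61 GB, 46 GB left
tape 4: place 59 GB, 60 GB left
tape 4: place 51 GB, 9 GB left
Final tapes: [300,87] [296,79] [293,61] [281,59,51] [279] [272] [270] [256] [253] [235] [204].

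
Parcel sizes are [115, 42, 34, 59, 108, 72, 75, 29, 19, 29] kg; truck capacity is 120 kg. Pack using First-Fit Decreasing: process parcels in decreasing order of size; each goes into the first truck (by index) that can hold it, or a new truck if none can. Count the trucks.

6 trucks

Sorted descending: 115, 108, 75, 72, 59, 42, 34, 29, 29, 19.
truck 1: place 115 kg, 5 kg left
truck 2: place 108 kg, 12 kg left
truck 3: place 75 kg, 45 kg left
truck 4: place 72 kg, 48 kg left
truck 5: place 59 kg, 61 kg left
truck 3: place 42 kg, 3 kg left
truck 4: place 34 kg, 14 kg left
truck 5: place 29 kg, 32 kg left
truck 5: place 29 kg, 3 kg left
truck 6: place 19 kg, 101 kg left
Final trucks: [115] [108] [75,42] [72,34] [59,29,29] [19].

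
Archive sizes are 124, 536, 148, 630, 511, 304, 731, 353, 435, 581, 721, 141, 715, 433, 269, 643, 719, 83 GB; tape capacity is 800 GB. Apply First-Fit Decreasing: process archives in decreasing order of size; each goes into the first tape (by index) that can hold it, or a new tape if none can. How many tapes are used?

Sorted descending: 731, 721, 719, 715, 643, 630, 581, 536, 511, 435, 433, 353, 304, 269, 148, 141, 124, 83.
tape 1: place 731 GB, 69 GB left
tape 2: place 721 GB, 79 GB left
tape 3: place 719 GB, 81 GB left
tape 4: place 715 GB, 85 GB left
tape 5: place 643 GB, 157 GB left
tape 6: place 630 GB, 170 GB left
tape 7: place 581 GB, 219 GB left
tape 8: place 536 GB, 264 GB left
tape 9: place 511 GB, 289 GB left
tape 10: place 435 GB, 365 GB left
tape 11: place 433 GB, 367 GB left
tape 10: place 353 GB, 12 GB left
tape 11: place 304 GB, 63 GB left
tape 9: place 269 GB, 20 GB left
tape 5: place 148 GB, 9 GB left
tape 6: place 141 GB, 29 GB left
tape 7: place 124 GB, 95 GB left
tape 4: place 83 GB, 2 GB left

11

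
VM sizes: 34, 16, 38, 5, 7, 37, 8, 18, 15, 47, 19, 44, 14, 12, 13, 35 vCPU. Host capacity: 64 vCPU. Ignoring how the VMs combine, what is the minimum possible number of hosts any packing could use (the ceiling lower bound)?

Total size = 34 + 16 + 38 + 5 + 7 + 37 + 8 + 18 + 15 + 47 + 19 + 44 + 14 + 12 + 13 + 35 = 362 vCPU.
⌈362 / 64⌉ = 6.

6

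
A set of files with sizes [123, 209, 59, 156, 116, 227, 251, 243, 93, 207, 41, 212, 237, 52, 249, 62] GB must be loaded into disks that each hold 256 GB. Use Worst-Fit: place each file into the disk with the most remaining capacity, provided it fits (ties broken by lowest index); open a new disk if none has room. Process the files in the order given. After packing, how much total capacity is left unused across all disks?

535

disk 1: place 123 GB, 133 GB left
disk 2: place 209 GB, 47 GB left
disk 1: place 59 GB, 74 GB left
disk 3: place 156 GB, 100 GB left
disk 4: place 116 GB, 140 GB left
disk 5: place 227 GB, 29 GB left
disk 6: place 251 GB, 5 GB left
disk 7: place 243 GB, 13 GB left
disk 4: place 93 GB, 47 GB left
disk 8: place 207 GB, 49 GB left
disk 3: place 41 GB, 59 GB left
disk 9: place 212 GB, 44 GB left
disk 10: place 237 GB, 19 GB left
disk 1: place 52 GB, 22 GB left
disk 11: place 249 GB, 7 GB left
disk 12: place 62 GB, 194 GB left
12 disks × 256 GB = 3072 GB; used 2537 GB; unused 535 GB.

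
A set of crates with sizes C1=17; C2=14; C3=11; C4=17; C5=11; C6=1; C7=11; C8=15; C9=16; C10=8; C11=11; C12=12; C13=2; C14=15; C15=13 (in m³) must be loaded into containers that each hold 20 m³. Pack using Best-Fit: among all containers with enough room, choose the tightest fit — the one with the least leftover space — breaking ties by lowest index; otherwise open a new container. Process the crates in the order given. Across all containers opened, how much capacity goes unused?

Put C1 (17 m³) in container 1; 3 m³ remain.
Put C2 (14 m³) in container 2; 6 m³ remain.
Put C3 (11 m³) in container 3; 9 m³ remain.
Put C4 (17 m³) in container 4; 3 m³ remain.
Put C5 (11 m³) in container 5; 9 m³ remain.
Put C6 (1 m³) in container 1; 2 m³ remain.
Put C7 (11 m³) in container 6; 9 m³ remain.
Put C8 (15 m³) in container 7; 5 m³ remain.
Put C9 (16 m³) in container 8; 4 m³ remain.
Put C10 (8 m³) in container 3; 1 m³ remain.
Put C11 (11 m³) in container 9; 9 m³ remain.
Put C12 (12 m³) in container 10; 8 m³ remain.
Put C13 (2 m³) in container 1; 0 m³ remain.
Put C14 (15 m³) in container 11; 5 m³ remain.
Put C15 (13 m³) in container 12; 7 m³ remain.
12 containers × 20 m³ = 240 m³; used 174 m³; unused 66 m³.

66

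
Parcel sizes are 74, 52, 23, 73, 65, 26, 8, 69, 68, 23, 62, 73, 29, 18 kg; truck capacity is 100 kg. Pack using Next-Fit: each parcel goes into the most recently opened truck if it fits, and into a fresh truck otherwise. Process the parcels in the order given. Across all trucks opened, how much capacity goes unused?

237

truck 1: place 74 kg, 26 kg left
truck 2: place 52 kg, 48 kg left
truck 2: place 23 kg, 25 kg left
truck 3: place 73 kg, 27 kg left
truck 4: place 65 kg, 35 kg left
truck 4: place 26 kg, 9 kg left
truck 4: place 8 kg, 1 kg left
truck 5: place 69 kg, 31 kg left
truck 6: place 68 kg, 32 kg left
truck 6: place 23 kg, 9 kg left
truck 7: place 62 kg, 38 kg left
truck 8: place 73 kg, 27 kg left
truck 9: place 29 kg, 71 kg left
truck 9: place 18 kg, 53 kg left
9 trucks × 100 kg = 900 kg; used 663 kg; unused 237 kg.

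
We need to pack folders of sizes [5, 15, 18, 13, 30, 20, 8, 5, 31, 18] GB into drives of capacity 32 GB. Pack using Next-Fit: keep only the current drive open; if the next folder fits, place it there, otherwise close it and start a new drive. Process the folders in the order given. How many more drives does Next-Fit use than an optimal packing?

1

Next-Fit: [5,15] [18,13] [30] [20,8] [5] [31] [18] → 7 drives.
Total size 163 GB; any packing needs at least ⌈163/32⌉ = 6 drives.
An optimal packing achieves that bound: [31] [30] [20,8] [18,13] [18,5,5] [15] → 6 drives.
Excess: 7 − 6 = 1.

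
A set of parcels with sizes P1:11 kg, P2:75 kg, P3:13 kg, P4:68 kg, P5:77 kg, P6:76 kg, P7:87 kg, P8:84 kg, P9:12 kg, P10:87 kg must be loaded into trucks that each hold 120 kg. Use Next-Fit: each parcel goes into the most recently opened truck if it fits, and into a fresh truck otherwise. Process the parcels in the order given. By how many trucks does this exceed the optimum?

Next-Fit: [11,75,13] [68] [77] [76] [87] [84,12] [87] → 7 trucks.
7 parcels exceed 60 kg (half the capacity), and no two of those can share a truck, so at least 7 trucks are needed.
So 7 is already optimal.

0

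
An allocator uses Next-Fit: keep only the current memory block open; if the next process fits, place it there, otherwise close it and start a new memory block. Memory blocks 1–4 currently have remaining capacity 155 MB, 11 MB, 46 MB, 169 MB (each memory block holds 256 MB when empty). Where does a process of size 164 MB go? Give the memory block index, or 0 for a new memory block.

4

Next-Fit only looks at memory block 4, which has 169 MB free.
164 MB fits there.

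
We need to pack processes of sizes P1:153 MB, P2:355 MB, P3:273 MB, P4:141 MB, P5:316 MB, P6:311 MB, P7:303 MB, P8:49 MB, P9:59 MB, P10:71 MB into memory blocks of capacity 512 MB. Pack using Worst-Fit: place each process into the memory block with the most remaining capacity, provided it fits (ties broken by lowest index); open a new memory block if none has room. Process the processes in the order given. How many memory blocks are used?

5 memory blocks

Put P1 (153 MB) in memory block 1; 359 MB remain.
Put P2 (355 MB) in memory block 1; 4 MB remain.
Put P3 (273 MB) in memory block 2; 239 MB remain.
Put P4 (141 MB) in memory block 2; 98 MB remain.
Put P5 (316 MB) in memory block 3; 196 MB remain.
Put P6 (311 MB) in memory block 4; 201 MB remain.
Put P7 (303 MB) in memory block 5; 209 MB remain.
Put P8 (49 MB) in memory block 5; 160 MB remain.
Put P9 (59 MB) in memory block 4; 142 MB remain.
Put P10 (71 MB) in memory block 3; 125 MB remain.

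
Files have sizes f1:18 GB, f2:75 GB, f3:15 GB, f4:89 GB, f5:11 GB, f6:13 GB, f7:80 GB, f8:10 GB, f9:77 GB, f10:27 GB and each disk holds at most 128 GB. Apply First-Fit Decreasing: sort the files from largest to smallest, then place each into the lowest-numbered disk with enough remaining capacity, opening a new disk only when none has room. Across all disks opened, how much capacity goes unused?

97

Sorted descending: 89, 80, 77, 75, 27, 18, 15, 13, 11, 10.
89 GB → disk 1 (remaining 39 GB)
80 GB → disk 2 (remaining 48 GB)
77 GB → disk 3 (remaining 51 GB)
75 GB → disk 4 (remaining 53 GB)
27 GB → disk 1 (remaining 12 GB)
18 GB → disk 2 (remaining 30 GB)
15 GB → disk 2 (remaining 15 GB)
13 GB → disk 2 (remaining 2 GB)
11 GB → disk 1 (remaining 1 GB)
10 GB → disk 3 (remaining 41 GB)
4 disks × 128 GB = 512 GB; used 415 GB; unused 97 GB.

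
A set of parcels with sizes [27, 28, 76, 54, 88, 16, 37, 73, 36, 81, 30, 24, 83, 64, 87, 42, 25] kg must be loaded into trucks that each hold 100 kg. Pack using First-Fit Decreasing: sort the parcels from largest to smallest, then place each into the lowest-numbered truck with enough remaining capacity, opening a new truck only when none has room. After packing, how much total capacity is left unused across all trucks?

129

Sorted descending: 88, 87, 83, 81, 76, 73, 64, 54, 42, 37, 36, 30, 28, 27, 25, 24, 16.
Put 88 kg in truck 1; 12 kg remain.
Put 87 kg in truck 2; 13 kg remain.
Put 83 kg in truck 3; 17 kg remain.
Put 81 kg in truck 4; 19 kg remain.
Put 76 kg in truck 5; 24 kg remain.
Put 73 kg in truck 6; 27 kg remain.
Put 64 kg in truck 7; 36 kg remain.
Put 54 kg in truck 8; 46 kg remain.
Put 42 kg in truck 8; 4 kg remain.
Put 37 kg in truck 9; 63 kg remain.
Put 36 kg in truck 7; 0 kg remain.
Put 30 kg in truck 9; 33 kg remain.
Put 28 kg in truck 9; 5 kg remain.
Put 27 kg in truck 6; 0 kg remain.
Put 25 kg in truck 10; 75 kg remain.
Put 24 kg in truck 5; 0 kg remain.
Put 16 kg in truck 3; 1 kg remain.
10 trucks × 100 kg = 1000 kg; used 871 kg; unused 129 kg.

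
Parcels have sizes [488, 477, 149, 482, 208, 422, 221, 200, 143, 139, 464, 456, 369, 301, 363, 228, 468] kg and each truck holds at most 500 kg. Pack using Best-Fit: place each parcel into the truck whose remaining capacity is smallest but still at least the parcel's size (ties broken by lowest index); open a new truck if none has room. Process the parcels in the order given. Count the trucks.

Put 488 kg in truck 1; 12 kg remain.
Put 477 kg in truck 2; 23 kg remain.
Put 149 kg in truck 3; 351 kg remain.
Put 482 kg in truck 4; 18 kg remain.
Put 208 kg in truck 3; 143 kg remain.
Put 422 kg in truck 5; 78 kg remain.
Put 221 kg in truck 6; 279 kg remain.
Put 200 kg in truck 6; 79 kg remain.
Put 143 kg in truck 3; 0 kg remain.
Put 139 kg in truck 7; 361 kg remain.
Put 464 kg in truck 8; 36 kg remain.
Put 456 kg in truck 9; 44 kg remain.
Put 369 kg in truck 10; 131 kg remain.
Put 301 kg in truck 7; 60 kg remain.
Put 363 kg in truck 11; 137 kg remain.
Put 228 kg in truck 12; 272 kg remain.
Put 468 kg in truck 13; 32 kg remain.
Final trucks: [488] [477] [149,208,143] [482] [422] [221,200] [139,301] [464] [456] [369] [363] [228] [468].

13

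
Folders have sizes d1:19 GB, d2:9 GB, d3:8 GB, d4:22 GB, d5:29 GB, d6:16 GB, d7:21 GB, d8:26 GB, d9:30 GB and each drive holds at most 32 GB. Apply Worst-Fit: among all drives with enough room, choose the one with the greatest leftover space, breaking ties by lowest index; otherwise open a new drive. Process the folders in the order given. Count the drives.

7

Put d1 (19 GB) in drive 1; 13 GB remain.
Put d2 (9 GB) in drive 1; 4 GB remain.
Put d3 (8 GB) in drive 2; 24 GB remain.
Put d4 (22 GB) in drive 2; 2 GB remain.
Put d5 (29 GB) in drive 3; 3 GB remain.
Put d6 (16 GB) in drive 4; 16 GB remain.
Put d7 (21 GB) in drive 5; 11 GB remain.
Put d8 (26 GB) in drive 6; 6 GB remain.
Put d9 (30 GB) in drive 7; 2 GB remain.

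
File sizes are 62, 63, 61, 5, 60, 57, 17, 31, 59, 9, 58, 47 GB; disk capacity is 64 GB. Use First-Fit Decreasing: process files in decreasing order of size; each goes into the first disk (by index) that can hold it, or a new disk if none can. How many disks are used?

Sorted descending: 63, 62, 61, 60, 59, 58, 57, 47, 31, 17, 9, 5.
Put 63 GB in disk 1; 1 GB remain.
Put 62 GB in disk 2; 2 GB remain.
Put 61 GB in disk 3; 3 GB remain.
Put 60 GB in disk 4; 4 GB remain.
Put 59 GB in disk 5; 5 GB remain.
Put 58 GB in disk 6; 6 GB remain.
Put 57 GB in disk 7; 7 GB remain.
Put 47 GB in disk 8; 17 GB remain.
Put 31 GB in disk 9; 33 GB remain.
Put 17 GB in disk 8; 0 GB remain.
Put 9 GB in disk 9; 24 GB remain.
Put 5 GB in disk 5; 0 GB remain.
Final disks: [63] [62] [61] [60] [59,5] [58] [57] [47,17] [31,9].

9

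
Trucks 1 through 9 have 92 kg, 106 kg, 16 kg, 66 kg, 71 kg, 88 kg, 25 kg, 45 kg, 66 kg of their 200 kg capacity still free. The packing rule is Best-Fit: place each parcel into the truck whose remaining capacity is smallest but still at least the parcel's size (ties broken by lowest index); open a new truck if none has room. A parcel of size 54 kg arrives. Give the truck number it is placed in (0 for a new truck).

Trucks with room: truck 1 (92 kg), truck 2 (106 kg), truck 4 (66 kg), truck 5 (71 kg), truck 6 (88 kg), truck 9 (66 kg).
Tightest fit is truck 4 with 66 kg free.

4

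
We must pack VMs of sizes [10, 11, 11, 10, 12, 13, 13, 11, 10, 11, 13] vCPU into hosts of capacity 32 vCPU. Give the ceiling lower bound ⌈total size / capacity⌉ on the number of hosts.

Total size = 10 + 11 + 11 + 10 + 12 + 13 + 13 + 11 + 10 + 11 + 13 = 125 vCPU.
⌈125 / 32⌉ = 4.

4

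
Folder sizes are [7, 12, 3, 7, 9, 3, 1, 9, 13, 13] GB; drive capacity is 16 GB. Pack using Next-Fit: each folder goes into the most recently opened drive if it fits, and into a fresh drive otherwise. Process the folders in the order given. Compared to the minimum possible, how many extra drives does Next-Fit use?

Next-Fit: [7] [12,3] [7,9] [3,1,9] [13] [13] → 6 drives.
Total size 77 GB; any packing needs at least ⌈77/16⌉ = 5 drives.
An optimal packing achieves that bound: [13,3] [13,3] [12,1] [9,7] [9,7] → 5 drives.
Excess: 6 − 5 = 1.

1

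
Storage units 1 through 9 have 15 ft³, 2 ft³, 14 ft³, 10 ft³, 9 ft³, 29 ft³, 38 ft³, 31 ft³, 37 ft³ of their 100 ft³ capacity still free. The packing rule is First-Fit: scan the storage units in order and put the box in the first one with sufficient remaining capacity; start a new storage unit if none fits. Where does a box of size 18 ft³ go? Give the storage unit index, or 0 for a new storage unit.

Storage units with room: storage unit 6 (29 ft³), storage unit 7 (38 ft³), storage unit 8 (31 ft³), storage unit 9 (37 ft³).
The first with room is storage unit 6.

6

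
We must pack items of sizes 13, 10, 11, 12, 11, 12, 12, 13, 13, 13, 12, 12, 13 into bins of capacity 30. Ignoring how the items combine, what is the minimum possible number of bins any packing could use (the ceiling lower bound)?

Total size = 13 + 10 + 11 + 12 + 11 + 12 + 12 + 13 + 13 + 13 + 12 + 12 + 13 = 157.
⌈157 / 30⌉ = 6.

6 bins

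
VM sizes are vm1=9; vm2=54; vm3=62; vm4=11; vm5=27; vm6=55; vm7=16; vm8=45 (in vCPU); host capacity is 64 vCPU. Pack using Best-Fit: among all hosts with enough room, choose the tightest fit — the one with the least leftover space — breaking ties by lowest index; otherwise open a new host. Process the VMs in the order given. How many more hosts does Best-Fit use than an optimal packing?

Best-Fit: [9,54] [62] [11,27,16] [55] [45] → 5 hosts.
Total size 279 vCPU; any packing needs at least ⌈279/64⌉ = 5 hosts.
So 5 is already optimal.

0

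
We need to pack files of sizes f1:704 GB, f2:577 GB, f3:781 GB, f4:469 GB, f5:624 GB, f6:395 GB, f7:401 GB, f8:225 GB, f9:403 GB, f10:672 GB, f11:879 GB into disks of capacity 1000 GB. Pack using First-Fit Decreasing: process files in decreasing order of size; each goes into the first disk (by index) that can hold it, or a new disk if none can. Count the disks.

8 disks

Sorted descending: 879, 781, 704, 672, 624, 577, 469, 403, 401, 395, 225.
disk 1: place 879 GB, 121 GB left
disk 2: place 781 GB, 219 GB left
disk 3: place 704 GB, 296 GB left
disk 4: place 672 GB, 328 GB left
disk 5: place 624 GB, 376 GB left
disk 6: place 577 GB, 423 GB left
disk 7: place 469 GB, 531 GB left
disk 6: place 403 GB, 20 GB left
disk 7: place 401 GB, 130 GB left
disk 8: place 395 GB, 605 GB left
disk 3: place 225 GB, 71 GB left
Final disks: [879] [781] [704,225] [672] [624] [577,403] [469,401] [395].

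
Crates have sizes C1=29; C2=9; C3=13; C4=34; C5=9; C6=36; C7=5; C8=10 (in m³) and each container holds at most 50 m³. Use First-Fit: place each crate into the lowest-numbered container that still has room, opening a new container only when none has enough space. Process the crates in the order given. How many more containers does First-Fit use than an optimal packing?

1

First-Fit: [29,9,9] [13,34] [36,5] [10] → 4 containers.
Total size 145 m³; any packing needs at least ⌈145/50⌉ = 3 containers.
An optimal packing achieves that bound: [36,13] [34,10,5] [29,9,9] → 3 containers.
Excess: 4 − 3 = 1.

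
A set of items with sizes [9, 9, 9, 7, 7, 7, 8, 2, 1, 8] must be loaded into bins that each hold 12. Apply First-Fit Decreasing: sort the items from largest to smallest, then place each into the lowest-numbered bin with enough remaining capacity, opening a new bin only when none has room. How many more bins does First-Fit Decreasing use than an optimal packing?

First-Fit Decreasing: [9,2,1] [9] [9] [8] [8] [7] [7] [7] → 8 bins.
8 items exceed 6 (half the capacity), and no two of those can share a bin, so at least 8 bins are needed.
So 8 is already optimal.

0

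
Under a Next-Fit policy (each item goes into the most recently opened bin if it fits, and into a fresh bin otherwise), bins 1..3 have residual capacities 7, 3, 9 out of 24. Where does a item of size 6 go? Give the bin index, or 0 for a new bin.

3

Next-Fit only looks at bin 3, which has 9 free.
6 fits there.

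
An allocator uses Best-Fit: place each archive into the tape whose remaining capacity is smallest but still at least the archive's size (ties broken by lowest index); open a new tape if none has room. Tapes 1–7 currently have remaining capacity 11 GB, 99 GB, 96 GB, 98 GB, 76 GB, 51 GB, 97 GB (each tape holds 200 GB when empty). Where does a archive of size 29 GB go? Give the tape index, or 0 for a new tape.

6

Tapes with room: tape 2 (99 GB), tape 3 (96 GB), tape 4 (98 GB), tape 5 (76 GB), tape 6 (51 GB), tape 7 (97 GB).
Tightest fit is tape 6 with 51 GB free.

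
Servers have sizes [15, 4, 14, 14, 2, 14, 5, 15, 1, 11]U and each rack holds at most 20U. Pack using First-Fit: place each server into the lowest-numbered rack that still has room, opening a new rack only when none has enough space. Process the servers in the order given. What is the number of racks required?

rack 1: place 15U, 5U left
rack 1: place 4U, 1U left
rack 2: place 14U, 6U left
rack 3: place 14U, 6U left
rack 2: place 2U, 4U left
rack 4: place 14U, 6U left
rack 3: place 5U, 1U left
rack 5: place 15U, 5U left
rack 1: place 1U, 0U left
rack 6: place 11U, 9U left
Final racks: [15,4,1] [14,2] [14,5] [14] [15] [11].

6 racks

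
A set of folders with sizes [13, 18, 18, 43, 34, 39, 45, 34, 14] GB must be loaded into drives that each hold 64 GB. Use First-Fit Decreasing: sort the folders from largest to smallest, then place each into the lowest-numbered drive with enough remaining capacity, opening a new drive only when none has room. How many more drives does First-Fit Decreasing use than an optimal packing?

0

First-Fit Decreasing: [45,18] [43,18] [39,14] [34,13] [34] → 5 drives.
Total size 258 GB; any packing needs at least ⌈258/64⌉ = 5 drives.
So 5 is already optimal.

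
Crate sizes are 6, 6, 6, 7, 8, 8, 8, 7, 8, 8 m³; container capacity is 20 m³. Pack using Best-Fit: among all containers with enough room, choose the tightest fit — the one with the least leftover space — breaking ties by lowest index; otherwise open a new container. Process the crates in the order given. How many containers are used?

5 containers

Put 6 m³ in container 1; 14 m³ remain.
Put 6 m³ in container 1; 8 m³ remain.
Put 6 m³ in container 1; 2 m³ remain.
Put 7 m³ in container 2; 13 m³ remain.
Put 8 m³ in container 2; 5 m³ remain.
Put 8 m³ in container 3; 12 m³ remain.
Put 8 m³ in container 3; 4 m³ remain.
Put 7 m³ in container 4; 13 m³ remain.
Put 8 m³ in container 4; 5 m³ remain.
Put 8 m³ in container 5; 12 m³ remain.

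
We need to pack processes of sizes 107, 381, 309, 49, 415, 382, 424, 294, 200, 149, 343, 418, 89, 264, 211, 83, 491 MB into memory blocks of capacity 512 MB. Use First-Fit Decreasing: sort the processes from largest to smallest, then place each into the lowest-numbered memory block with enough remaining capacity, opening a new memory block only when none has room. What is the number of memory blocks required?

10

Sorted descending: 491, 424, 418, 415, 382, 381, 343, 309, 294, 264, 211, 200, 149, 107, 89, 83, 49.
memory block 1: place 491 MB, 21 MB left
memory block 2: place 424 MB, 88 MB left
memory block 3: place 418 MB, 94 MB left
memory block 4: place 415 MB, 97 MB left
memory block 5: place 382 MB, 130 MB left
memory block 6: place 381 MB, 131 MB left
memory block 7: place 343 MB, 169 MB left
memory block 8: place 309 MB, 203 MB left
memory block 9: place 294 MB, 218 MB left
memory block 10: place 264 MB, 248 MB left
memory block 9: place 211 MB, 7 MB left
memory block 8: place 200 MB, 3 MB left
memory block 7: place 149 MB, 20 MB left
memory block 5: place 107 MB, 23 MB left
memory block 3: place 89 MB, 5 MB left
memory block 2: place 83 MB, 5 MB left
memory block 4: place 49 MB, 48 MB left
Final memory blocks: [491] [424,83] [418,89] [415,49] [382,107] [381] [343,149] [309,200] [294,211] [264].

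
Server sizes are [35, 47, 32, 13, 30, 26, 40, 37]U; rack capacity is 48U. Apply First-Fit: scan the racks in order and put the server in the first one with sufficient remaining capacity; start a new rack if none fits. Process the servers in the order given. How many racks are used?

Put 35U in rack 1; 13U remain.
Put 47U in rack 2; 1U remain.
Put 32U in rack 3; 16U remain.
Put 13U in rack 1; 0U remain.
Put 30U in rack 4; 18U remain.
Put 26U in rack 5; 22U remain.
Put 40U in rack 6; 8U remain.
Put 37U in rack 7; 11U remain.
Final racks: [35,13] [47] [32] [30] [26] [40] [37].

7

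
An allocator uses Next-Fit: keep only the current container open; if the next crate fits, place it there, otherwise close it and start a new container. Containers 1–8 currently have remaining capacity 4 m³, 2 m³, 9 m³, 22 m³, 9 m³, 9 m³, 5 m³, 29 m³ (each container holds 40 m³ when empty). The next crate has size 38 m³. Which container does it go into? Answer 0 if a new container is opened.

0

Next-Fit only looks at container 8, which has 29 m³ free.
38 m³ does not fit, so a new container is opened.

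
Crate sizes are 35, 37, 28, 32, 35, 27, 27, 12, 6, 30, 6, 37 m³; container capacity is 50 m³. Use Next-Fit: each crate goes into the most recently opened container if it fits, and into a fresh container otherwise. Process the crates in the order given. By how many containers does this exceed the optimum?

0

Next-Fit: [35] [37] [28] [32] [35] [27] [27,12,6] [30,6] [37] → 9 containers.
9 crates exceed 25 m³ (half the capacity), and no two of those can share a container, so at least 9 containers are needed.
So 9 is already optimal.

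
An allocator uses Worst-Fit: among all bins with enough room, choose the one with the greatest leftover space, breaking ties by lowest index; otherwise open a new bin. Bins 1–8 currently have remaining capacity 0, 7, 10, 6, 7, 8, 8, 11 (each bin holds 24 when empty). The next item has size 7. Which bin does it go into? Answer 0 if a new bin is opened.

8

Bins with room: bin 2 (7), bin 3 (10), bin 5 (7), bin 6 (8), bin 7 (8), bin 8 (11).
Most room is bin 8 with 11 free.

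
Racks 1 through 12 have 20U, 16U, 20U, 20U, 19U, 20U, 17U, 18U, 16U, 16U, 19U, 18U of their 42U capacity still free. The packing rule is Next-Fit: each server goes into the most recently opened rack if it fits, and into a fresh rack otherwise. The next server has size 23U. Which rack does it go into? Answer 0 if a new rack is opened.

0

Next-Fit only looks at rack 12, which has 18U free.
23U does not fit, so a new rack is opened.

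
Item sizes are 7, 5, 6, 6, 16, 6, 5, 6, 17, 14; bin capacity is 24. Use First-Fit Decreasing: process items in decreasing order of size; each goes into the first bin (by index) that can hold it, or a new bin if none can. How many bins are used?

Sorted descending: 17, 16, 14, 7, 6, 6, 6, 6, 5, 5.
17 → bin 1 (remaining 7)
16 → bin 2 (remaining 8)
14 → bin 3 (remaining 10)
7 → bin 1 (remaining 0)
6 → bin 2 (remaining 2)
6 → bin 3 (remaining 4)
6 → bin 4 (remaining 18)
6 → bin 4 (remaining 12)
5 → bin 4 (remaining 7)
5 → bin 4 (remaining 2)
Final bins: [17,7] [16,6] [14,6] [6,6,5,5].

4 bins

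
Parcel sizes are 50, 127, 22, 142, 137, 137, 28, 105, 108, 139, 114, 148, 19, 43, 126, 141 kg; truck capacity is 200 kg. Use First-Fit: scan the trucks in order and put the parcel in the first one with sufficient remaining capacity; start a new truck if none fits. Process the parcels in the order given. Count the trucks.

11

truck 1: place 50 kg, 150 kg left
truck 1: place 127 kg, 23 kg left
truck 1: place 22 kg, 1 kg left
truck 2: place 142 kg, 58 kg left
truck 3: place 137 kg, 63 kg left
truck 4: place 137 kg, 63 kg left
truck 2: place 28 kg, 30 kg left
truck 5: place 105 kg, 95 kg left
truck 6: place 108 kg, 92 kg left
truck 7: place 139 kg, 61 kg left
truck 8: place 114 kg, 86 kg left
truck 9: place 148 kg, 52 kg left
truck 2: place 19 kg, 11 kg left
truck 3: place 43 kg, 20 kg left
truck 10: place 126 kg, 74 kg left
truck 11: place 141 kg, 59 kg left
Final trucks: [50,127,22] [142,28,19] [137,43] [137] [105] [108] [139] [114] [148] [126] [141].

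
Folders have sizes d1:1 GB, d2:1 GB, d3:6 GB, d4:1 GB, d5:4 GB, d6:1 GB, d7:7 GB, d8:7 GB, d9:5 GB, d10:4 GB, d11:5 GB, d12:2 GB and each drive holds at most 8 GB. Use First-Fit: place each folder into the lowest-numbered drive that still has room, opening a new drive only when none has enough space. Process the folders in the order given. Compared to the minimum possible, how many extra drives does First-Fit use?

First-Fit: [1,1,6] [1,4,1,2] [7] [7] [5] [4] [5] → 7 drives.
Total size 44 GB; any packing needs at least ⌈44/8⌉ = 6 drives.
An optimal packing achieves that bound: [7,1] [7,1] [6,2] [5,1,1] [5] [4,4] → 6 drives.
Excess: 7 − 6 = 1.

1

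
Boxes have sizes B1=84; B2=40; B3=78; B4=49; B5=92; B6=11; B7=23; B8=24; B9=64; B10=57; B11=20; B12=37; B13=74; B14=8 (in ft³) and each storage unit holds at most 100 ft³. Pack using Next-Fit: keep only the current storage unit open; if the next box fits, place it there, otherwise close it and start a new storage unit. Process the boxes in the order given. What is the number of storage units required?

storage unit 1: place B1 (84 ft³), 16 ft³ left
storage unit 2: place B2 (40 ft³), 60 ft³ left
storage unit 3: place B3 (78 ft³), 22 ft³ left
storage unit 4: place B4 (49 ft³), 51 ft³ left
storage unit 5: place B5 (92 ft³), 8 ft³ left
storage unit 6: place B6 (11 ft³), 89 ft³ left
storage unit 6: place B7 (23 ft³), 66 ft³ left
storage unit 6: place B8 (24 ft³), 42 ft³ left
storage unit 7: place B9 (64 ft³), 36 ft³ left
storage unit 8: place B10 (57 ft³), 43 ft³ left
storage unit 8: place B11 (20 ft³), 23 ft³ left
storage unit 9: place B12 (37 ft³), 63 ft³ left
storage unit 10: place B13 (74 ft³), 26 ft³ left
storage unit 10: place B14 (8 ft³), 18 ft³ left
Final storage units: [84] [40] [78] [49] [92] [11,23,24] [64] [57,20] [37] [74,8].

10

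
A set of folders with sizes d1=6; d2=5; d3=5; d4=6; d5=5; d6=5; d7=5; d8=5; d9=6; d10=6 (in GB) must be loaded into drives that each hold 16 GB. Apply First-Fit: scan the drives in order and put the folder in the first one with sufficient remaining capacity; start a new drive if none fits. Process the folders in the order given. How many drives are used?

Put d1 (6 GB) in drive 1; 10 GB remain.
Put d2 (5 GB) in drive 1; 5 GB remain.
Put d3 (5 GB) in drive 1; 0 GB remain.
Put d4 (6 GB) in drive 2; 10 GB remain.
Put d5 (5 GB) in drive 2; 5 GB remain.
Put d6 (5 GB) in drive 2; 0 GB remain.
Put d7 (5 GB) in drive 3; 11 GB remain.
Put d8 (5 GB) in drive 3; 6 GB remain.
Put d9 (6 GB) in drive 3; 0 GB remain.
Put d10 (6 GB) in drive 4; 10 GB remain.

4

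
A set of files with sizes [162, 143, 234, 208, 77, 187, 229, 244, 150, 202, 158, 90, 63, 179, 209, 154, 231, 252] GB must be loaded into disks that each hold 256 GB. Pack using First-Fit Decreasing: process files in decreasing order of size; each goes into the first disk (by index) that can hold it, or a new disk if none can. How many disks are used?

Sorted descending: 252, 244, 234, 231, 229, 209, 208, 202, 187, 179, 162, 158, 154, 150, 143, 90, 77, 63.
252 GB → disk 1 (remaining 4 GB)
244 GB → disk 2 (remaining 12 GB)
234 GB → disk 3 (remaining 22 GB)
231 GB → disk 4 (remaining 25 GB)
229 GB → disk 5 (remaining 27 GB)
209 GB → disk 6 (remaining 47 GB)
208 GB → disk 7 (remaining 48 GB)
202 GB → disk 8 (remaining 54 GB)
187 GB → disk 9 (remaining 69 GB)
179 GB → disk 10 (remaining 77 GB)
162 GB → disk 11 (remaining 94 GB)
158 GB → disk 12 (remaining 98 GB)
154 GB → disk 13 (remaining 102 GB)
150 GB → disk 14 (remaining 106 GB)
143 GB → disk 15 (remaining 113 GB)
90 GB → disk 11 (remaining 4 GB)
77 GB → disk 10 (remaining 0 GB)
63 GB → disk 9 (remaining 6 GB)
Final disks: [252] [244] [234] [231] [229] [209] [208] [202] [187,63] [179,77] [162,90] [158] [154] [150] [143].

15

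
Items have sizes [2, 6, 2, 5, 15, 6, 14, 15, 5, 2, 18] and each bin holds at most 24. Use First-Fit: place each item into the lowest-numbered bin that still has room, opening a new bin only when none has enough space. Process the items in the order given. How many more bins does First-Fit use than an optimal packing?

1

First-Fit: [2,6,2,5,6,2] [15,5] [14] [15] [18] → 5 bins.
Total size 90; any packing needs at least ⌈90/24⌉ = 4 bins.
An optimal packing achieves that bound: [18,6] [15,6,2] [15,5,2,2] [14,5] → 4 bins.
Excess: 5 − 4 = 1.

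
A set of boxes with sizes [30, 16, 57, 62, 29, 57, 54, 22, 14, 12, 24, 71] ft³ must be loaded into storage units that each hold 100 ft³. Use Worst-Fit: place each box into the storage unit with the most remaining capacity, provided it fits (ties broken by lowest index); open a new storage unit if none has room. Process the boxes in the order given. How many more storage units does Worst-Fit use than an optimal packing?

Worst-Fit: [30,16,29] [57,14] [62,24] [57,12] [54,22] [71] → 6 storage units.
Total size 448 ft³; any packing needs at least ⌈448/100⌉ = 5 storage units.
An optimal packing achieves that bound: [71,29] [62,30] [57,24,16] [57,22,14] [54,12] → 5 storage units.
Excess: 6 − 5 = 1.

1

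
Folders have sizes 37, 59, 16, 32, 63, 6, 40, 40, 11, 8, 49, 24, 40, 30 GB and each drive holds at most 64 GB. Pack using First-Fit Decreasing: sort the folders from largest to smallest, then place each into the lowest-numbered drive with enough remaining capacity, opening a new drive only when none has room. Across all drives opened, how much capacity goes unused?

57

Sorted descending: 63, 59, 49, 40, 40, 40, 37, 32, 30, 24, 16, 11, 8, 6.
drive 1: place 63 GB, 1 GB left
drive 2: place 59 GB, 5 GB left
drive 3: place 49 GB, 15 GB left
drive 4: place 40 GB, 24 GB left
drive 5: place 40 GB, 24 GB left
drive 6: place 40 GB, 24 GB left
drive 7: place 37 GB, 27 GB left
drive 8: place 32 GB, 32 GB left
drive 8: place 30 GB, 2 GB left
drive 4: place 24 GB, 0 GB left
drive 5: place 16 GB, 8 GB left
drive 3: place 11 GB, 4 GB left
drive 5: place 8 GB, 0 GB left
drive 6: place 6 GB, 18 GB left
8 drives × 64 GB = 512 GB; used 455 GB; unused 57 GB.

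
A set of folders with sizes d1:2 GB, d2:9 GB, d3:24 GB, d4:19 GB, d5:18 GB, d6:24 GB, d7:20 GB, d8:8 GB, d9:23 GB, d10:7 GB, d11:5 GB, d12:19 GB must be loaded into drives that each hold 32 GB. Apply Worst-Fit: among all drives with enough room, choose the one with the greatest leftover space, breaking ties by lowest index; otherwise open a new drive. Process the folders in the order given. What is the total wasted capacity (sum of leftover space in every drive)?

drive 1: place d1 (2 GB), 30 GB left
drive 1: place d2 (9 GB), 21 GB left
drive 2: place d3 (24 GB), 8 GB left
drive 1: place d4 (19 GB), 2 GB left
drive 3: place d5 (18 GB), 14 GB left
drive 4: place d6 (24 GB), 8 GB left
drive 5: place d7 (20 GB), 12 GB left
drive 3: place d8 (8 GB), 6 GB left
drive 6: place d9 (23 GB), 9 GB left
drive 5: place d10 (7 GB), 5 GB left
drive 6: place d11 (5 GB), 4 GB left
drive 7: place d12 (19 GB), 13 GB left
7 drives × 32 GB = 224 GB; used 178 GB; unused 46 GB.

46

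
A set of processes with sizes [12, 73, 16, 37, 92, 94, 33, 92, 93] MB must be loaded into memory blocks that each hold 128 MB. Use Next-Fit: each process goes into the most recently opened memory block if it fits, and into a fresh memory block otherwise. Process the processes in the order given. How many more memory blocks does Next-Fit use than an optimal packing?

1

Next-Fit: [12,73,16] [37] [92] [94,33] [92] [93] → 6 memory blocks.
Total size 542 MB; any packing needs at least ⌈542/128⌉ = 5 memory blocks.
An optimal packing achieves that bound: [94,33] [93,16,12] [92] [92] [73,37] → 5 memory blocks.
Excess: 6 − 5 = 1.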